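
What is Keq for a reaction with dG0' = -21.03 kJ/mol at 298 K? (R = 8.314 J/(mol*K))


Keq = exp(-dG0 * 1000 / (R * T))
Keq = exp(-(-21.03) * 1000 / (8.314 * 298))
Keq = 4856.8671

4856.8671


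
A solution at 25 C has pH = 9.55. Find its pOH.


pOH = 14 - pH
pOH = 14 - 9.55
pOH = 4.45

4.45


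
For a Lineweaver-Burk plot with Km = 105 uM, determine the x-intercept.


x-intercept = -1/Km
= -1/105
= -0.0095 1/uM

-0.0095 1/uM


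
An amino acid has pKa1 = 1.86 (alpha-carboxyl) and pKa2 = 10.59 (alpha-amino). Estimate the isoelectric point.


pI = (pKa1 + pKa2) / 2
pI = (1.86 + 10.59) / 2
pI = 6.225

6.225


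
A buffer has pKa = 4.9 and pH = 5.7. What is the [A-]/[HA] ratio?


[A-]/[HA] = 10^(pH - pKa)
= 10^(5.7 - 4.9)
= 6.3096

6.3096


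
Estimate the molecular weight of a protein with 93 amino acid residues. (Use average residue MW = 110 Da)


MW = n_residues * 110 Da
MW = 93 * 110
MW = 10230 Da

10230 Da


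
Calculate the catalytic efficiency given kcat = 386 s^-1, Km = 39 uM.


Catalytic efficiency = kcat / Km
= 386 / 39
= 9.8974 uM^-1*s^-1

9.8974 uM^-1*s^-1


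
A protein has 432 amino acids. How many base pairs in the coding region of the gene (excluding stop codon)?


Each amino acid = 1 codon = 3 bp
bp = 432 * 3 = 1296 bp

1296 bp


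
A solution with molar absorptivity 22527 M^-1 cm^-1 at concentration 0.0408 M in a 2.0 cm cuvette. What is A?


A = epsilon * c * l
A = 22527 * 0.0408 * 2.0
A = 1838.2032

1838.2032


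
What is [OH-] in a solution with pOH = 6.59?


[OH-] = 10^(-pOH)
[OH-] = 10^(-6.59)
[OH-] = 2.570e-07 M

2.570e-07 M


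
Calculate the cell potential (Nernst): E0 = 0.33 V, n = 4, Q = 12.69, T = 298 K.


E = E0 - (RT/nF) * ln(Q)
E = 0.33 - (8.314 * 298 / (4 * 96485)) * ln(12.69)
E = 0.3137 V

0.3137 V


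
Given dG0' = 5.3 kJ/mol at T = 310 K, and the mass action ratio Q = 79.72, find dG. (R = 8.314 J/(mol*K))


dG = dG0' + RT * ln(Q) / 1000
dG = 5.3 + 8.314 * 310 * ln(79.72) / 1000
dG = 16.5849 kJ/mol

16.5849 kJ/mol


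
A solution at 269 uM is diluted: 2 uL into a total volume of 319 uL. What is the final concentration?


C2 = C1 * V1 / V2
C2 = 269 * 2 / 319
C2 = 1.6865 uM

1.6865 uM


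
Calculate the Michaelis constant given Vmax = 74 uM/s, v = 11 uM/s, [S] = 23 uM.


Km = [S] * (Vmax - v) / v
Km = 23 * (74 - 11) / 11
Km = 131.7273 uM

131.7273 uM


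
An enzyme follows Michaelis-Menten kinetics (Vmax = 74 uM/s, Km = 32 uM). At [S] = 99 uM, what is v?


v = Vmax * [S] / (Km + [S])
v = 74 * 99 / (32 + 99)
v = 55.9237 uM/s

55.9237 uM/s


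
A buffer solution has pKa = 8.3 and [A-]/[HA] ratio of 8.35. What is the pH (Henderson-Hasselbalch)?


pH = pKa + log10([A-]/[HA])
pH = 8.3 + log10(8.35)
pH = 9.2217

9.2217


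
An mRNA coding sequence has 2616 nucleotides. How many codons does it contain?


codons = nucleotides / 3
codons = 2616 / 3 = 872

872


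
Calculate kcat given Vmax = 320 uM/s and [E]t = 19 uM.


kcat = Vmax / [E]t
kcat = 320 / 19
kcat = 16.8421 s^-1

16.8421 s^-1


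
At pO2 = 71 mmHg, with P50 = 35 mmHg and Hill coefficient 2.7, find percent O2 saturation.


Y = pO2^n / (P50^n + pO2^n)
Y = 71^2.7 / (35^2.7 + 71^2.7)
Y = 87.1%

87.1%


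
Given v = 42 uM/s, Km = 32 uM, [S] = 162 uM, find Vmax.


Vmax = v * (Km + [S]) / [S]
Vmax = 42 * (32 + 162) / 162
Vmax = 50.2963 uM/s

50.2963 uM/s


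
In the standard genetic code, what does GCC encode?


Standard genetic code lookup.
Codon GCC -> Ala

Ala


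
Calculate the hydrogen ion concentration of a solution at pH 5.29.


[H+] = 10^(-pH)
[H+] = 10^(-5.29)
[H+] = 5.129e-06 M

5.129e-06 M


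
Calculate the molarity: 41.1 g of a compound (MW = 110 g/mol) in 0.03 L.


C = (mass / MW) / volume
C = (41.1 / 110) / 0.03
C = 12.4545 M

12.4545 M


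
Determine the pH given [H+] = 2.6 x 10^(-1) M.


pH = -log10([H+])
pH = -log10(2.6 x 10^(-1))
pH = 0.585

0.585


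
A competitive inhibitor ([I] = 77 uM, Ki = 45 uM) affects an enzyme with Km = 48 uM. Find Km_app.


Km_app = Km * (1 + [I]/Ki)
Km_app = 48 * (1 + 77/45)
Km_app = 130.1333 uM

130.1333 uM


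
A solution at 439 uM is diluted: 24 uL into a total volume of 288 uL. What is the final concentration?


C2 = C1 * V1 / V2
C2 = 439 * 24 / 288
C2 = 36.5833 uM

36.5833 uM


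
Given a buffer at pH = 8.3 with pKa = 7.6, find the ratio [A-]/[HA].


[A-]/[HA] = 10^(pH - pKa)
= 10^(8.3 - 7.6)
= 5.0119

5.0119


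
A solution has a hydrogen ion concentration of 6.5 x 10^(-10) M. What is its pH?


pH = -log10([H+])
pH = -log10(6.5 x 10^(-10))
pH = 9.1871

9.1871


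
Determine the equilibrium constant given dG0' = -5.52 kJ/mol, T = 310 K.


Keq = exp(-dG0 * 1000 / (R * T))
Keq = exp(-(-5.52) * 1000 / (8.314 * 310))
Keq = 8.5143

8.5143


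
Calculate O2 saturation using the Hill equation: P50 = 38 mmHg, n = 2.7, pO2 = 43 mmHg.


Y = pO2^n / (P50^n + pO2^n)
Y = 43^2.7 / (38^2.7 + 43^2.7)
Y = 58.27%

58.27%


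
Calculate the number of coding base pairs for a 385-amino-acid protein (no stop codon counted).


Each amino acid = 1 codon = 3 bp
bp = 385 * 3 = 1155 bp

1155 bp


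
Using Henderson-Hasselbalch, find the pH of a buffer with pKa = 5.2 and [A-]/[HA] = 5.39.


pH = pKa + log10([A-]/[HA])
pH = 5.2 + log10(5.39)
pH = 5.9316

5.9316


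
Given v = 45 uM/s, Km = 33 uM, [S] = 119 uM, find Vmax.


Vmax = v * (Km + [S]) / [S]
Vmax = 45 * (33 + 119) / 119
Vmax = 57.479 uM/s

57.479 uM/s


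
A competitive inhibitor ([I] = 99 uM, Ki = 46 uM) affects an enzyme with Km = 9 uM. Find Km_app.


Km_app = Km * (1 + [I]/Ki)
Km_app = 9 * (1 + 99/46)
Km_app = 28.3696 uM

28.3696 uM


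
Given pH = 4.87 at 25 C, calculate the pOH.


pOH = 14 - pH
pOH = 14 - 4.87
pOH = 9.13

9.13


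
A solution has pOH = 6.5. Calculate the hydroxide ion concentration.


[OH-] = 10^(-pOH)
[OH-] = 10^(-6.5)
[OH-] = 3.162e-07 M

3.162e-07 M


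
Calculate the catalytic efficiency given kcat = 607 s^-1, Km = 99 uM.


Catalytic efficiency = kcat / Km
= 607 / 99
= 6.1313 uM^-1*s^-1

6.1313 uM^-1*s^-1


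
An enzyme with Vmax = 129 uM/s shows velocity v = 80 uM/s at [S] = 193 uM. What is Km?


Km = [S] * (Vmax - v) / v
Km = 193 * (129 - 80) / 80
Km = 118.2125 uM

118.2125 uM


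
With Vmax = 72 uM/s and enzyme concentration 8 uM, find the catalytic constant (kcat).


kcat = Vmax / [E]t
kcat = 72 / 8
kcat = 9.0 s^-1

9.0 s^-1


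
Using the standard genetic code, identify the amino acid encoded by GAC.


Standard genetic code lookup.
Codon GAC -> Asp

Asp


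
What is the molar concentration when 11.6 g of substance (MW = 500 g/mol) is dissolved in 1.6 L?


C = (mass / MW) / volume
C = (11.6 / 500) / 1.6
C = 0.0145 M

0.0145 M


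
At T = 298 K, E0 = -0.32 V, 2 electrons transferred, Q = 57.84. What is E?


E = E0 - (RT/nF) * ln(Q)
E = -0.32 - (8.314 * 298 / (2 * 96485)) * ln(57.84)
E = -0.3721 V

-0.3721 V


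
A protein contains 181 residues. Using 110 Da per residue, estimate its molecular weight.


MW = n_residues * 110 Da
MW = 181 * 110
MW = 19910 Da

19910 Da


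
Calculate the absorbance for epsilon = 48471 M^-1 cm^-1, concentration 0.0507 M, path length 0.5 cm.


A = epsilon * c * l
A = 48471 * 0.0507 * 0.5
A = 1228.7399

1228.7399


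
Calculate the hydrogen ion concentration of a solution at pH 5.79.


[H+] = 10^(-pH)
[H+] = 10^(-5.79)
[H+] = 1.622e-06 M

1.622e-06 M


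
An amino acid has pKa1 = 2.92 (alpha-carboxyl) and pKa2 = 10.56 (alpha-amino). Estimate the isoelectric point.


pI = (pKa1 + pKa2) / 2
pI = (2.92 + 10.56) / 2
pI = 6.74

6.74


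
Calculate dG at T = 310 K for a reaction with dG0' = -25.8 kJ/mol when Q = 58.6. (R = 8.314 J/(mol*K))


dG = dG0' + RT * ln(Q) / 1000
dG = -25.8 + 8.314 * 310 * ln(58.6) / 1000
dG = -15.3083 kJ/mol

-15.3083 kJ/mol


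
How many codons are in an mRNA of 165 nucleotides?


codons = nucleotides / 3
codons = 165 / 3 = 55

55


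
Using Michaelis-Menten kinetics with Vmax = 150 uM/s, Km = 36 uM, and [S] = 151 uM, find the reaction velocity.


v = Vmax * [S] / (Km + [S])
v = 150 * 151 / (36 + 151)
v = 121.123 uM/s

121.123 uM/s


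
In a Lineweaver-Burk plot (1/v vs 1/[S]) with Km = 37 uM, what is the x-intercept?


x-intercept = -1/Km
= -1/37
= -0.027 1/uM

-0.027 1/uM


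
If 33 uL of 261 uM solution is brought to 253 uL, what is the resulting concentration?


C2 = C1 * V1 / V2
C2 = 261 * 33 / 253
C2 = 34.0435 uM

34.0435 uM


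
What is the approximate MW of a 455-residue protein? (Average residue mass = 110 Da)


MW = n_residues * 110 Da
MW = 455 * 110
MW = 50050 Da

50050 Da


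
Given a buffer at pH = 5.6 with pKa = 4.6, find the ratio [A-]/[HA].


[A-]/[HA] = 10^(pH - pKa)
= 10^(5.6 - 4.6)
= 10.0

10.0


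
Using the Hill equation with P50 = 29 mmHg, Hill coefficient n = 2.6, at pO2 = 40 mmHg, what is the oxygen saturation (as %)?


Y = pO2^n / (P50^n + pO2^n)
Y = 40^2.6 / (29^2.6 + 40^2.6)
Y = 69.76%

69.76%


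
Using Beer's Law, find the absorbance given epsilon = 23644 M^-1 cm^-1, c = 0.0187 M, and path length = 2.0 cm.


A = epsilon * c * l
A = 23644 * 0.0187 * 2.0
A = 884.2856

884.2856


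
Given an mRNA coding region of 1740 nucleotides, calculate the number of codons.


codons = nucleotides / 3
codons = 1740 / 3 = 580

580


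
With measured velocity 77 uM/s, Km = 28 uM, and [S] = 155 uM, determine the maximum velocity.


Vmax = v * (Km + [S]) / [S]
Vmax = 77 * (28 + 155) / 155
Vmax = 90.9097 uM/s

90.9097 uM/s


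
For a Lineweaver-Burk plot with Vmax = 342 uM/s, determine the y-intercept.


y-intercept = 1/Vmax
= 1/342
= 0.0029 s/uM

0.0029 s/uM


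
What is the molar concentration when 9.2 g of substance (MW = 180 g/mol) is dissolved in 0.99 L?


C = (mass / MW) / volume
C = (9.2 / 180) / 0.99
C = 0.0516 M

0.0516 M


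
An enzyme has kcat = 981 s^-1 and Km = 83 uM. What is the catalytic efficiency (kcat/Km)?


Catalytic efficiency = kcat / Km
= 981 / 83
= 11.8193 uM^-1*s^-1

11.8193 uM^-1*s^-1


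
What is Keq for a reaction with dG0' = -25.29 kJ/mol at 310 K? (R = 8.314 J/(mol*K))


Keq = exp(-dG0 * 1000 / (R * T))
Keq = exp(-(-25.29) * 1000 / (8.314 * 310))
Keq = 18259.5276

18259.5276


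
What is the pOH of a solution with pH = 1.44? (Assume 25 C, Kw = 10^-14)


pOH = 14 - pH
pOH = 14 - 1.44
pOH = 12.56

12.56


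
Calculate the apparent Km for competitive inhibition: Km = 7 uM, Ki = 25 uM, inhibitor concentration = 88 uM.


Km_app = Km * (1 + [I]/Ki)
Km_app = 7 * (1 + 88/25)
Km_app = 31.64 uM

31.64 uM


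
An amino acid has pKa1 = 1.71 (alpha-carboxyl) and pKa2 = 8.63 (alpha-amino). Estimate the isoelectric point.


pI = (pKa1 + pKa2) / 2
pI = (1.71 + 8.63) / 2
pI = 5.17

5.17


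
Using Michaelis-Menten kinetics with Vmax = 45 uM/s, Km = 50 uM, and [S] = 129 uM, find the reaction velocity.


v = Vmax * [S] / (Km + [S])
v = 45 * 129 / (50 + 129)
v = 32.4302 uM/s

32.4302 uM/s


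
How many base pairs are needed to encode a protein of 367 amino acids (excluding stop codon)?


Each amino acid = 1 codon = 3 bp
bp = 367 * 3 = 1101 bp

1101 bp


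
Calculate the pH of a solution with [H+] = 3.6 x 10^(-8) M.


pH = -log10([H+])
pH = -log10(3.6 x 10^(-8))
pH = 7.4437

7.4437


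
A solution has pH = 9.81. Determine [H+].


[H+] = 10^(-pH)
[H+] = 10^(-9.81)
[H+] = 1.549e-10 M

1.549e-10 M


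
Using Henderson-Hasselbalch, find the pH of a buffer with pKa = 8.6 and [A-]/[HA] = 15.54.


pH = pKa + log10([A-]/[HA])
pH = 8.6 + log10(15.54)
pH = 9.7915

9.7915


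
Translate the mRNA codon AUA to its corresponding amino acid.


Standard genetic code lookup.
Codon AUA -> Ile

Ile


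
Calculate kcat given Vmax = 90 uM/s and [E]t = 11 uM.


kcat = Vmax / [E]t
kcat = 90 / 11
kcat = 8.1818 s^-1

8.1818 s^-1


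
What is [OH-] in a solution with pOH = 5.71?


[OH-] = 10^(-pOH)
[OH-] = 10^(-5.71)
[OH-] = 1.950e-06 M

1.950e-06 M


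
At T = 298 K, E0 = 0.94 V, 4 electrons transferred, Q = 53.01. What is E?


E = E0 - (RT/nF) * ln(Q)
E = 0.94 - (8.314 * 298 / (4 * 96485)) * ln(53.01)
E = 0.9145 V

0.9145 V


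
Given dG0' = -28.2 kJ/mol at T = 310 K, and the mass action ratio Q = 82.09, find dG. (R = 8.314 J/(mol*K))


dG = dG0' + RT * ln(Q) / 1000
dG = -28.2 + 8.314 * 310 * ln(82.09) / 1000
dG = -16.8396 kJ/mol

-16.8396 kJ/mol


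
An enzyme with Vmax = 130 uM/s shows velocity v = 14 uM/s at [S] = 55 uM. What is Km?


Km = [S] * (Vmax - v) / v
Km = 55 * (130 - 14) / 14
Km = 455.7143 uM

455.7143 uM


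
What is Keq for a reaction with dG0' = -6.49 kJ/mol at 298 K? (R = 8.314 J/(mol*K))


Keq = exp(-dG0 * 1000 / (R * T))
Keq = exp(-(-6.49) * 1000 / (8.314 * 298))
Keq = 13.7289

13.7289


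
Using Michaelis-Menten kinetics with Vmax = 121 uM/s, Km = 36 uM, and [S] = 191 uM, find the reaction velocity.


v = Vmax * [S] / (Km + [S])
v = 121 * 191 / (36 + 191)
v = 101.8106 uM/s

101.8106 uM/s


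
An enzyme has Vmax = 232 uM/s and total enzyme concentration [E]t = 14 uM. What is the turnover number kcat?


kcat = Vmax / [E]t
kcat = 232 / 14
kcat = 16.5714 s^-1

16.5714 s^-1


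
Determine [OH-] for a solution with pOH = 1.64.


[OH-] = 10^(-pOH)
[OH-] = 10^(-1.64)
[OH-] = 0.0229 M

0.0229 M


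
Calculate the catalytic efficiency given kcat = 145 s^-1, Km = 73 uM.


Catalytic efficiency = kcat / Km
= 145 / 73
= 1.9863 uM^-1*s^-1

1.9863 uM^-1*s^-1


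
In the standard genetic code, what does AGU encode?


Standard genetic code lookup.
Codon AGU -> Ser

Ser


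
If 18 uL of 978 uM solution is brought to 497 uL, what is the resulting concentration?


C2 = C1 * V1 / V2
C2 = 978 * 18 / 497
C2 = 35.4205 uM

35.4205 uM


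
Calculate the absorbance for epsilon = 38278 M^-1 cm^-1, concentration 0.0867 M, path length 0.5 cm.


A = epsilon * c * l
A = 38278 * 0.0867 * 0.5
A = 1659.3513

1659.3513


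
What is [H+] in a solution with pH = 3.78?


[H+] = 10^(-pH)
[H+] = 10^(-3.78)
[H+] = 1.660e-04 M

1.660e-04 M


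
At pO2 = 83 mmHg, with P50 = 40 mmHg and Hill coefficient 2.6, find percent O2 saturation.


Y = pO2^n / (P50^n + pO2^n)
Y = 83^2.6 / (40^2.6 + 83^2.6)
Y = 86.97%

86.97%


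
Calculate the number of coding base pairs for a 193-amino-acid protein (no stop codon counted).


Each amino acid = 1 codon = 3 bp
bp = 193 * 3 = 579 bp

579 bp


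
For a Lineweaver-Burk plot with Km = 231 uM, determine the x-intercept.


x-intercept = -1/Km
= -1/231
= -0.0043 1/uM

-0.0043 1/uM


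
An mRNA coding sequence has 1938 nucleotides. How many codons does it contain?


codons = nucleotides / 3
codons = 1938 / 3 = 646

646


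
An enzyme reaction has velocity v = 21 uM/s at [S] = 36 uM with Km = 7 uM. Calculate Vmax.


Vmax = v * (Km + [S]) / [S]
Vmax = 21 * (7 + 36) / 36
Vmax = 25.0833 uM/s

25.0833 uM/s


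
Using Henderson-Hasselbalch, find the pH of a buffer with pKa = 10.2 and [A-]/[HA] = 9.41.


pH = pKa + log10([A-]/[HA])
pH = 10.2 + log10(9.41)
pH = 11.1736

11.1736


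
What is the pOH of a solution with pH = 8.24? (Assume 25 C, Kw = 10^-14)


pOH = 14 - pH
pOH = 14 - 8.24
pOH = 5.76

5.76


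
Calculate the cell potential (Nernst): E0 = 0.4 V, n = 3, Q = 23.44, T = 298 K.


E = E0 - (RT/nF) * ln(Q)
E = 0.4 - (8.314 * 298 / (3 * 96485)) * ln(23.44)
E = 0.373 V

0.373 V


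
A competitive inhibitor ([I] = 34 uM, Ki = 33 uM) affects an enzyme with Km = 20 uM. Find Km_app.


Km_app = Km * (1 + [I]/Ki)
Km_app = 20 * (1 + 34/33)
Km_app = 40.6061 uM

40.6061 uM


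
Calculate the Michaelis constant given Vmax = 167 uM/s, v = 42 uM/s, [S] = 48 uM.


Km = [S] * (Vmax - v) / v
Km = 48 * (167 - 42) / 42
Km = 142.8571 uM

142.8571 uM


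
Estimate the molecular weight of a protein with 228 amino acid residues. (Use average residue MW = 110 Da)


MW = n_residues * 110 Da
MW = 228 * 110
MW = 25080 Da

25080 Da


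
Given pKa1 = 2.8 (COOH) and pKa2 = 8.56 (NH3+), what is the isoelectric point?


pI = (pKa1 + pKa2) / 2
pI = (2.8 + 8.56) / 2
pI = 5.68

5.68


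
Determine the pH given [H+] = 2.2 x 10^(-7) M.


pH = -log10([H+])
pH = -log10(2.2 x 10^(-7))
pH = 6.6576

6.6576


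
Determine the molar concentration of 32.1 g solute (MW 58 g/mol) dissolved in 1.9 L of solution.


C = (mass / MW) / volume
C = (32.1 / 58) / 1.9
C = 0.2913 M

0.2913 M


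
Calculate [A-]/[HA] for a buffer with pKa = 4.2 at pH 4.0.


[A-]/[HA] = 10^(pH - pKa)
= 10^(4.0 - 4.2)
= 0.631

0.631


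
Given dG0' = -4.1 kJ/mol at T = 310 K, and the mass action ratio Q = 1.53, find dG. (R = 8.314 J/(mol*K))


dG = dG0' + RT * ln(Q) / 1000
dG = -4.1 + 8.314 * 310 * ln(1.53) / 1000
dG = -3.0039 kJ/mol

-3.0039 kJ/mol


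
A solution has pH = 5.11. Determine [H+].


[H+] = 10^(-pH)
[H+] = 10^(-5.11)
[H+] = 7.762e-06 M

7.762e-06 M


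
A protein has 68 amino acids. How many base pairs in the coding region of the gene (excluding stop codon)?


Each amino acid = 1 codon = 3 bp
bp = 68 * 3 = 204 bp

204 bp


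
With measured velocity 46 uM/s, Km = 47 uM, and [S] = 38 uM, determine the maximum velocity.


Vmax = v * (Km + [S]) / [S]
Vmax = 46 * (47 + 38) / 38
Vmax = 102.8947 uM/s

102.8947 uM/s


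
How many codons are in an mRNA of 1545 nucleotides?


codons = nucleotides / 3
codons = 1545 / 3 = 515

515


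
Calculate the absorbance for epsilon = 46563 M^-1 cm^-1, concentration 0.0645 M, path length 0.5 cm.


A = epsilon * c * l
A = 46563 * 0.0645 * 0.5
A = 1501.6568

1501.6568


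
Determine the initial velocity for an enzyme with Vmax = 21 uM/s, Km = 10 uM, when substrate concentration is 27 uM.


v = Vmax * [S] / (Km + [S])
v = 21 * 27 / (10 + 27)
v = 15.3243 uM/s

15.3243 uM/s


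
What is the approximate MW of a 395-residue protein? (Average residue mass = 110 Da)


MW = n_residues * 110 Da
MW = 395 * 110
MW = 43450 Da

43450 Da


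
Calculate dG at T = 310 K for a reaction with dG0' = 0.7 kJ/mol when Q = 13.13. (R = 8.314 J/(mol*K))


dG = dG0' + RT * ln(Q) / 1000
dG = 0.7 + 8.314 * 310 * ln(13.13) / 1000
dG = 7.3364 kJ/mol

7.3364 kJ/mol


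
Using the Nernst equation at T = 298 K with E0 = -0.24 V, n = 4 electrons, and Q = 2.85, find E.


E = E0 - (RT/nF) * ln(Q)
E = -0.24 - (8.314 * 298 / (4 * 96485)) * ln(2.85)
E = -0.2467 V

-0.2467 V


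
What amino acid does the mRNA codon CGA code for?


Standard genetic code lookup.
Codon CGA -> Arg

Arg


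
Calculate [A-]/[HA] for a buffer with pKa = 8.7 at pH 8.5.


[A-]/[HA] = 10^(pH - pKa)
= 10^(8.5 - 8.7)
= 0.631

0.631


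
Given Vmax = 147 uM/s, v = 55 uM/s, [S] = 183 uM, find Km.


Km = [S] * (Vmax - v) / v
Km = 183 * (147 - 55) / 55
Km = 306.1091 uM

306.1091 uM


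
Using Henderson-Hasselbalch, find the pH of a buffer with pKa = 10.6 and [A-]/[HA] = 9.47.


pH = pKa + log10([A-]/[HA])
pH = 10.6 + log10(9.47)
pH = 11.5763

11.5763


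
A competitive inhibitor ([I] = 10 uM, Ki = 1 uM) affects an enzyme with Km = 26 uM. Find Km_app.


Km_app = Km * (1 + [I]/Ki)
Km_app = 26 * (1 + 10/1)
Km_app = 286.0 uM

286.0 uM


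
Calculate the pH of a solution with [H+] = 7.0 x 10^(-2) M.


pH = -log10([H+])
pH = -log10(7.0 x 10^(-2))
pH = 1.1549

1.1549


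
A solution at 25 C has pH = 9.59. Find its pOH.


pOH = 14 - pH
pOH = 14 - 9.59
pOH = 4.41

4.41


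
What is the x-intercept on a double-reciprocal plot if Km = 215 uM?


x-intercept = -1/Km
= -1/215
= -0.0047 1/uM

-0.0047 1/uM


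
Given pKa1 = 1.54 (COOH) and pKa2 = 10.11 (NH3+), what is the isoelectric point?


pI = (pKa1 + pKa2) / 2
pI = (1.54 + 10.11) / 2
pI = 5.825

5.825


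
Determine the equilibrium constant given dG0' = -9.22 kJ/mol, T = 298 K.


Keq = exp(-dG0 * 1000 / (R * T))
Keq = exp(-(-9.22) * 1000 / (8.314 * 298))
Keq = 41.3216

41.3216


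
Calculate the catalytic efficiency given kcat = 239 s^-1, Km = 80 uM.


Catalytic efficiency = kcat / Km
= 239 / 80
= 2.9875 uM^-1*s^-1

2.9875 uM^-1*s^-1


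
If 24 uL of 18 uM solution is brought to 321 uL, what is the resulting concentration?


C2 = C1 * V1 / V2
C2 = 18 * 24 / 321
C2 = 1.3458 uM

1.3458 uM


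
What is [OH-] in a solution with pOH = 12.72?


[OH-] = 10^(-pOH)
[OH-] = 10^(-12.72)
[OH-] = 1.905e-13 M

1.905e-13 M


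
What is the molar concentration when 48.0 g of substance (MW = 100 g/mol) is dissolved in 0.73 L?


C = (mass / MW) / volume
C = (48.0 / 100) / 0.73
C = 0.6575 M

0.6575 M


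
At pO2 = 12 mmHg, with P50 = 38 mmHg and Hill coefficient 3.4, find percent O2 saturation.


Y = pO2^n / (P50^n + pO2^n)
Y = 12^3.4 / (38^3.4 + 12^3.4)
Y = 1.95%

1.95%


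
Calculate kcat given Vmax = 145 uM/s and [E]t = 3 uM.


kcat = Vmax / [E]t
kcat = 145 / 3
kcat = 48.3333 s^-1

48.3333 s^-1


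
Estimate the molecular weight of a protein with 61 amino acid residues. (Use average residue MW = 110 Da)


MW = n_residues * 110 Da
MW = 61 * 110
MW = 6710 Da

6710 Da


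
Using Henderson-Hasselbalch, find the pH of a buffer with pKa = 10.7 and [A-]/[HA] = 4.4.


pH = pKa + log10([A-]/[HA])
pH = 10.7 + log10(4.4)
pH = 11.3435

11.3435


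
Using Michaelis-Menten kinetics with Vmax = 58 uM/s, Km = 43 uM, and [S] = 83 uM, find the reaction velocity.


v = Vmax * [S] / (Km + [S])
v = 58 * 83 / (43 + 83)
v = 38.2063 uM/s

38.2063 uM/s


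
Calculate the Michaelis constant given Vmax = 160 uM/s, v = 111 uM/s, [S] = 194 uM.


Km = [S] * (Vmax - v) / v
Km = 194 * (160 - 111) / 111
Km = 85.6396 uM

85.6396 uM


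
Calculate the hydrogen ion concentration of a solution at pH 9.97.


[H+] = 10^(-pH)
[H+] = 10^(-9.97)
[H+] = 1.072e-10 M

1.072e-10 M


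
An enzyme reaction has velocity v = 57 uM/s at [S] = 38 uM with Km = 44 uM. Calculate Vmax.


Vmax = v * (Km + [S]) / [S]
Vmax = 57 * (44 + 38) / 38
Vmax = 123.0 uM/s

123.0 uM/s


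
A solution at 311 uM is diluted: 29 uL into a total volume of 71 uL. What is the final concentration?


C2 = C1 * V1 / V2
C2 = 311 * 29 / 71
C2 = 127.0282 uM

127.0282 uM


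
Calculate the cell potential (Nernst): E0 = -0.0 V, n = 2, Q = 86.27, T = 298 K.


E = E0 - (RT/nF) * ln(Q)
E = -0.0 - (8.314 * 298 / (2 * 96485)) * ln(86.27)
E = -0.0572 V

-0.0572 V


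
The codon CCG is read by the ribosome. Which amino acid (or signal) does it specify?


Standard genetic code lookup.
Codon CCG -> Pro

Pro


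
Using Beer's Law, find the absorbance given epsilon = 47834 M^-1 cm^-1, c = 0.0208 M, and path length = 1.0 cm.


A = epsilon * c * l
A = 47834 * 0.0208 * 1.0
A = 994.9472

994.9472


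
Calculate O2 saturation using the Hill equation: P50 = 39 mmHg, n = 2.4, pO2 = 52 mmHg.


Y = pO2^n / (P50^n + pO2^n)
Y = 52^2.4 / (39^2.4 + 52^2.4)
Y = 66.61%

66.61%


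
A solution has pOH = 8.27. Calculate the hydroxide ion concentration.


[OH-] = 10^(-pOH)
[OH-] = 10^(-8.27)
[OH-] = 5.370e-09 M

5.370e-09 M


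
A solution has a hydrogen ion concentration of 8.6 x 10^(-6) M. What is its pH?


pH = -log10([H+])
pH = -log10(8.6 x 10^(-6))
pH = 5.0655

5.0655


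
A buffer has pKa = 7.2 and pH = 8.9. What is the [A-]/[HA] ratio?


[A-]/[HA] = 10^(pH - pKa)
= 10^(8.9 - 7.2)
= 50.1187

50.1187


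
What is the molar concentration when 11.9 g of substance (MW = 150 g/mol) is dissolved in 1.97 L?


C = (mass / MW) / volume
C = (11.9 / 150) / 1.97
C = 0.0403 M

0.0403 M


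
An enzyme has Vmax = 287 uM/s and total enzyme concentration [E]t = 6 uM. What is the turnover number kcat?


kcat = Vmax / [E]t
kcat = 287 / 6
kcat = 47.8333 s^-1

47.8333 s^-1


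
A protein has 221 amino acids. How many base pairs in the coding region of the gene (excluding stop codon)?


Each amino acid = 1 codon = 3 bp
bp = 221 * 3 = 663 bp

663 bp


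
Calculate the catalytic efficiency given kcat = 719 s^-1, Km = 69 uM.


Catalytic efficiency = kcat / Km
= 719 / 69
= 10.4203 uM^-1*s^-1

10.4203 uM^-1*s^-1


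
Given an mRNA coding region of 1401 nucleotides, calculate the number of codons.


codons = nucleotides / 3
codons = 1401 / 3 = 467

467


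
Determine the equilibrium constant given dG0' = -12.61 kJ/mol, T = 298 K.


Keq = exp(-dG0 * 1000 / (R * T))
Keq = exp(-(-12.61) * 1000 / (8.314 * 298))
Keq = 162.3347

162.3347


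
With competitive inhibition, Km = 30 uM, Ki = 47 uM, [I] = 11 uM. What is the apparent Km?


Km_app = Km * (1 + [I]/Ki)
Km_app = 30 * (1 + 11/47)
Km_app = 37.0213 uM

37.0213 uM


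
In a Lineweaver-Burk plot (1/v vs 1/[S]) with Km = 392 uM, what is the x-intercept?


x-intercept = -1/Km
= -1/392
= -0.0026 1/uM

-0.0026 1/uM


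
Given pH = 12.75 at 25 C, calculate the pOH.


pOH = 14 - pH
pOH = 14 - 12.75
pOH = 1.25

1.25


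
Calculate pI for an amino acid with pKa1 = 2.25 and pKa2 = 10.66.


pI = (pKa1 + pKa2) / 2
pI = (2.25 + 10.66) / 2
pI = 6.455

6.455


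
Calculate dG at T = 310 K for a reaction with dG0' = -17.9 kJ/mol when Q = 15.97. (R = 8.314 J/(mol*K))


dG = dG0' + RT * ln(Q) / 1000
dG = -17.9 + 8.314 * 310 * ln(15.97) / 1000
dG = -10.7589 kJ/mol

-10.7589 kJ/mol


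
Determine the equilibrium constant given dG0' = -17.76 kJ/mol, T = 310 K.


Keq = exp(-dG0 * 1000 / (R * T))
Keq = exp(-(-17.76) * 1000 / (8.314 * 310))
Keq = 983.2127

983.2127


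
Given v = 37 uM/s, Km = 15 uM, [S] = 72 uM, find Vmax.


Vmax = v * (Km + [S]) / [S]
Vmax = 37 * (15 + 72) / 72
Vmax = 44.7083 uM/s

44.7083 uM/s


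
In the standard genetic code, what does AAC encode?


Standard genetic code lookup.
Codon AAC -> Asn

Asn


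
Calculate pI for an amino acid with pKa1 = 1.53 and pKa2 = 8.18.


pI = (pKa1 + pKa2) / 2
pI = (1.53 + 8.18) / 2
pI = 4.855

4.855


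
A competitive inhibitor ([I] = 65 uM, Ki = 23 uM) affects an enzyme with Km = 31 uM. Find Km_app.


Km_app = Km * (1 + [I]/Ki)
Km_app = 31 * (1 + 65/23)
Km_app = 118.6087 uM

118.6087 uM


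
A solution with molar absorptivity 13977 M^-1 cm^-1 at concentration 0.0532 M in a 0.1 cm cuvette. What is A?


A = epsilon * c * l
A = 13977 * 0.0532 * 0.1
A = 74.3576

74.3576


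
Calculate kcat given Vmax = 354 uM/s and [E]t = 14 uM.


kcat = Vmax / [E]t
kcat = 354 / 14
kcat = 25.2857 s^-1

25.2857 s^-1


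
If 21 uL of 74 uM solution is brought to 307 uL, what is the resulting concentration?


C2 = C1 * V1 / V2
C2 = 74 * 21 / 307
C2 = 5.0619 uM

5.0619 uM


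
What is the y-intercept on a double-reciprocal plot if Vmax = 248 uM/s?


y-intercept = 1/Vmax
= 1/248
= 0.004 s/uM

0.004 s/uM


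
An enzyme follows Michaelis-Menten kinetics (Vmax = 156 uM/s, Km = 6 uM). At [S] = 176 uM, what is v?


v = Vmax * [S] / (Km + [S])
v = 156 * 176 / (6 + 176)
v = 150.8571 uM/s

150.8571 uM/s


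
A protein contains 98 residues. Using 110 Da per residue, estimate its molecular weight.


MW = n_residues * 110 Da
MW = 98 * 110
MW = 10780 Da

10780 Da


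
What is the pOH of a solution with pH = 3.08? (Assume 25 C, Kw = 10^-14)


pOH = 14 - pH
pOH = 14 - 3.08
pOH = 10.92

10.92


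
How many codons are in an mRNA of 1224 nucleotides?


codons = nucleotides / 3
codons = 1224 / 3 = 408

408


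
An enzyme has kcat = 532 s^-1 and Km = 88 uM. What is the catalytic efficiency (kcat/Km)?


Catalytic efficiency = kcat / Km
= 532 / 88
= 6.0455 uM^-1*s^-1

6.0455 uM^-1*s^-1


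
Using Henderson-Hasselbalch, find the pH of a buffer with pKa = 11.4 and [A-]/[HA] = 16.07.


pH = pKa + log10([A-]/[HA])
pH = 11.4 + log10(16.07)
pH = 12.606

12.606


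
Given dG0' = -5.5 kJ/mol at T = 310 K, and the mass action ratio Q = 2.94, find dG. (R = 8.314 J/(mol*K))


dG = dG0' + RT * ln(Q) / 1000
dG = -5.5 + 8.314 * 310 * ln(2.94) / 1000
dG = -2.7206 kJ/mol

-2.7206 kJ/mol


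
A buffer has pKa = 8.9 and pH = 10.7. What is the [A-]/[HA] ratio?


[A-]/[HA] = 10^(pH - pKa)
= 10^(10.7 - 8.9)
= 63.0957

63.0957


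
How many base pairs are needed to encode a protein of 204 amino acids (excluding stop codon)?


Each amino acid = 1 codon = 3 bp
bp = 204 * 3 = 612 bp

612 bp


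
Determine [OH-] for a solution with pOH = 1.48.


[OH-] = 10^(-pOH)
[OH-] = 10^(-1.48)
[OH-] = 0.0331 M

0.0331 M


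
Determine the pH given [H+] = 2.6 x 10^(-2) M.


pH = -log10([H+])
pH = -log10(2.6 x 10^(-2))
pH = 1.585

1.585


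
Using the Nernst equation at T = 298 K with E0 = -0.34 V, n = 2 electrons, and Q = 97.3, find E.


E = E0 - (RT/nF) * ln(Q)
E = -0.34 - (8.314 * 298 / (2 * 96485)) * ln(97.3)
E = -0.3988 V

-0.3988 V


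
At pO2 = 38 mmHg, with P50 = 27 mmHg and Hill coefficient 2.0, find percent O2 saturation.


Y = pO2^n / (P50^n + pO2^n)
Y = 38^2.0 / (27^2.0 + 38^2.0)
Y = 66.45%

66.45%


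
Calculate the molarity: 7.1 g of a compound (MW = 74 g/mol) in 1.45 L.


C = (mass / MW) / volume
C = (7.1 / 74) / 1.45
C = 0.0662 M

0.0662 M


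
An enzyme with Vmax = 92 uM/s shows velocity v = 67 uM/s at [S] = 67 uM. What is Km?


Km = [S] * (Vmax - v) / v
Km = 67 * (92 - 67) / 67
Km = 25.0 uM

25.0 uM


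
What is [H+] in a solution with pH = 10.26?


[H+] = 10^(-pH)
[H+] = 10^(-10.26)
[H+] = 5.495e-11 M

5.495e-11 M


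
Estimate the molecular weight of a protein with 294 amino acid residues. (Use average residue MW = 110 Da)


MW = n_residues * 110 Da
MW = 294 * 110
MW = 32340 Da

32340 Da


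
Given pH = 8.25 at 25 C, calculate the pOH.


pOH = 14 - pH
pOH = 14 - 8.25
pOH = 5.75

5.75


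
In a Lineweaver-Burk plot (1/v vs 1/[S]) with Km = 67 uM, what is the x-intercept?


x-intercept = -1/Km
= -1/67
= -0.0149 1/uM

-0.0149 1/uM


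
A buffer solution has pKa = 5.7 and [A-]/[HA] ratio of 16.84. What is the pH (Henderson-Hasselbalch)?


pH = pKa + log10([A-]/[HA])
pH = 5.7 + log10(16.84)
pH = 6.9263

6.9263


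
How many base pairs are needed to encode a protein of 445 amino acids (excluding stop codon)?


Each amino acid = 1 codon = 3 bp
bp = 445 * 3 = 1335 bp

1335 bp


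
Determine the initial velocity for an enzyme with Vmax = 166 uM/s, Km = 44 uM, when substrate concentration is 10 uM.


v = Vmax * [S] / (Km + [S])
v = 166 * 10 / (44 + 10)
v = 30.7407 uM/s

30.7407 uM/s


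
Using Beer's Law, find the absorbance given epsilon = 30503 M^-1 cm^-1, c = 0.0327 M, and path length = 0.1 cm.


A = epsilon * c * l
A = 30503 * 0.0327 * 0.1
A = 99.7448

99.7448


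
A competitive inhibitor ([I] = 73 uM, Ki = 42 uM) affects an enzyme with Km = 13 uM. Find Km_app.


Km_app = Km * (1 + [I]/Ki)
Km_app = 13 * (1 + 73/42)
Km_app = 35.5952 uM

35.5952 uM


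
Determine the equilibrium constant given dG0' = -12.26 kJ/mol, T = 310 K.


Keq = exp(-dG0 * 1000 / (R * T))
Keq = exp(-(-12.26) * 1000 / (8.314 * 310))
Keq = 116.3779

116.3779


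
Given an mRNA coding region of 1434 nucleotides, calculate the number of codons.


codons = nucleotides / 3
codons = 1434 / 3 = 478

478


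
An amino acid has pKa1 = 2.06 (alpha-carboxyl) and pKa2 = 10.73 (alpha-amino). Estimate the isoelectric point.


pI = (pKa1 + pKa2) / 2
pI = (2.06 + 10.73) / 2
pI = 6.395

6.395


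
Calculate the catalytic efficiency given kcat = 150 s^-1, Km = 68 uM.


Catalytic efficiency = kcat / Km
= 150 / 68
= 2.2059 uM^-1*s^-1

2.2059 uM^-1*s^-1


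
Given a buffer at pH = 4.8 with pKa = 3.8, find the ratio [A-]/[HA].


[A-]/[HA] = 10^(pH - pKa)
= 10^(4.8 - 3.8)
= 10.0

10.0


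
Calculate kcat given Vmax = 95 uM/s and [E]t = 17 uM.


kcat = Vmax / [E]t
kcat = 95 / 17
kcat = 5.5882 s^-1

5.5882 s^-1


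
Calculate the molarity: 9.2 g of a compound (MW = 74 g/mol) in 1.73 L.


C = (mass / MW) / volume
C = (9.2 / 74) / 1.73
C = 0.0719 M

0.0719 M


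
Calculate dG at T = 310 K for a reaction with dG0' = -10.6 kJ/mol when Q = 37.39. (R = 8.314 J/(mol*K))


dG = dG0' + RT * ln(Q) / 1000
dG = -10.6 + 8.314 * 310 * ln(37.39) / 1000
dG = -1.2664 kJ/mol

-1.2664 kJ/mol


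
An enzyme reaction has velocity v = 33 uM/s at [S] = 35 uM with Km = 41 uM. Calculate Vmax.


Vmax = v * (Km + [S]) / [S]
Vmax = 33 * (41 + 35) / 35
Vmax = 71.6571 uM/s

71.6571 uM/s


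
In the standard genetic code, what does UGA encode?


Standard genetic code lookup.
Codon UGA -> Stop

Stop


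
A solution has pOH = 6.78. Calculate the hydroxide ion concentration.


[OH-] = 10^(-pOH)
[OH-] = 10^(-6.78)
[OH-] = 1.660e-07 M

1.660e-07 M


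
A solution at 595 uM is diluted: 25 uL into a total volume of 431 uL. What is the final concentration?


C2 = C1 * V1 / V2
C2 = 595 * 25 / 431
C2 = 34.5128 uM

34.5128 uM


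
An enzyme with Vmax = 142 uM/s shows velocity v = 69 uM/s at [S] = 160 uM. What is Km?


Km = [S] * (Vmax - v) / v
Km = 160 * (142 - 69) / 69
Km = 169.2754 uM

169.2754 uM


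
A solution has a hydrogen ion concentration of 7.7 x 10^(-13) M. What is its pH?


pH = -log10([H+])
pH = -log10(7.7 x 10^(-13))
pH = 12.1135

12.1135


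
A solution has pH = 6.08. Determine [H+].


[H+] = 10^(-pH)
[H+] = 10^(-6.08)
[H+] = 8.318e-07 M

8.318e-07 M


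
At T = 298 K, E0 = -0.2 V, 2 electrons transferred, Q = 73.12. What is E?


E = E0 - (RT/nF) * ln(Q)
E = -0.2 - (8.314 * 298 / (2 * 96485)) * ln(73.12)
E = -0.2551 V

-0.2551 V


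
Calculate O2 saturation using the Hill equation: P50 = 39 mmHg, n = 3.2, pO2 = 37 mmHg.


Y = pO2^n / (P50^n + pO2^n)
Y = 37^3.2 / (39^3.2 + 37^3.2)
Y = 45.8%

45.8%


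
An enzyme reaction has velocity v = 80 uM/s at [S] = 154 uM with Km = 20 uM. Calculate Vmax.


Vmax = v * (Km + [S]) / [S]
Vmax = 80 * (20 + 154) / 154
Vmax = 90.3896 uM/s

90.3896 uM/s


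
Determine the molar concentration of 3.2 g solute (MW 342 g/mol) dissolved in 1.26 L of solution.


C = (mass / MW) / volume
C = (3.2 / 342) / 1.26
C = 0.0074 M

0.0074 M


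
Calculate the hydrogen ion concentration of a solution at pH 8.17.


[H+] = 10^(-pH)
[H+] = 10^(-8.17)
[H+] = 6.761e-09 M

6.761e-09 M


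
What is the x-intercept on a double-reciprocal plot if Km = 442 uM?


x-intercept = -1/Km
= -1/442
= -0.0023 1/uM

-0.0023 1/uM


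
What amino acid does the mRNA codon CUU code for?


Standard genetic code lookup.
Codon CUU -> Leu

Leu


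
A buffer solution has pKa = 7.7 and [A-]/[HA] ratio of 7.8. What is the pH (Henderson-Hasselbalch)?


pH = pKa + log10([A-]/[HA])
pH = 7.7 + log10(7.8)
pH = 8.5921

8.5921


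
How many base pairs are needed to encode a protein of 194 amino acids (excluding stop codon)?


Each amino acid = 1 codon = 3 bp
bp = 194 * 3 = 582 bp

582 bp


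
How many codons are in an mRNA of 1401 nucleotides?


codons = nucleotides / 3
codons = 1401 / 3 = 467

467


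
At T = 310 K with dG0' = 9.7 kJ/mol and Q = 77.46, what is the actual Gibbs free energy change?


dG = dG0' + RT * ln(Q) / 1000
dG = 9.7 + 8.314 * 310 * ln(77.46) / 1000
dG = 20.9108 kJ/mol

20.9108 kJ/mol


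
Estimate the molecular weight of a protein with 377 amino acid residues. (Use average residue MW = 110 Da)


MW = n_residues * 110 Da
MW = 377 * 110
MW = 41470 Da

41470 Da


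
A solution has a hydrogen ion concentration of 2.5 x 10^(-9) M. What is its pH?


pH = -log10([H+])
pH = -log10(2.5 x 10^(-9))
pH = 8.6021

8.6021


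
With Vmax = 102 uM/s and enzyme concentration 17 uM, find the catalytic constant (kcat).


kcat = Vmax / [E]t
kcat = 102 / 17
kcat = 6.0 s^-1

6.0 s^-1


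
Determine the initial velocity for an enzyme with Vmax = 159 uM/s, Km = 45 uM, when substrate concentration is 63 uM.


v = Vmax * [S] / (Km + [S])
v = 159 * 63 / (45 + 63)
v = 92.75 uM/s

92.75 uM/s


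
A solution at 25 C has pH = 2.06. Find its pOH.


pOH = 14 - pH
pOH = 14 - 2.06
pOH = 11.94

11.94


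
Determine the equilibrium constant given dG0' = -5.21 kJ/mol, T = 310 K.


Keq = exp(-dG0 * 1000 / (R * T))
Keq = exp(-(-5.21) * 1000 / (8.314 * 310))
Keq = 7.5494

7.5494


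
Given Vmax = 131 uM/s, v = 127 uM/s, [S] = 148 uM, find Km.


Km = [S] * (Vmax - v) / v
Km = 148 * (131 - 127) / 127
Km = 4.6614 uM

4.6614 uM


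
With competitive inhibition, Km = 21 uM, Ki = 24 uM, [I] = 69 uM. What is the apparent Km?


Km_app = Km * (1 + [I]/Ki)
Km_app = 21 * (1 + 69/24)
Km_app = 81.375 uM

81.375 uM


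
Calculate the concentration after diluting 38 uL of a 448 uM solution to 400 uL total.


C2 = C1 * V1 / V2
C2 = 448 * 38 / 400
C2 = 42.56 uM

42.56 uM


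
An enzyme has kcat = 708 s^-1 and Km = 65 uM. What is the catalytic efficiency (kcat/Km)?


Catalytic efficiency = kcat / Km
= 708 / 65
= 10.8923 uM^-1*s^-1

10.8923 uM^-1*s^-1


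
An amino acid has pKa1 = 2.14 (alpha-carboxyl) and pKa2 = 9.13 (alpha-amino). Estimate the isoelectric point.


pI = (pKa1 + pKa2) / 2
pI = (2.14 + 9.13) / 2
pI = 5.635

5.635


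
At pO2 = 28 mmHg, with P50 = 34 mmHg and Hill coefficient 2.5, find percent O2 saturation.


Y = pO2^n / (P50^n + pO2^n)
Y = 28^2.5 / (34^2.5 + 28^2.5)
Y = 38.1%

38.1%


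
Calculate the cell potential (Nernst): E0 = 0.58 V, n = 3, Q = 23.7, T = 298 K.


E = E0 - (RT/nF) * ln(Q)
E = 0.58 - (8.314 * 298 / (3 * 96485)) * ln(23.7)
E = 0.5529 V

0.5529 V


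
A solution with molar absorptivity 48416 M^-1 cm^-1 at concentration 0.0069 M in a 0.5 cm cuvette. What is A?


A = epsilon * c * l
A = 48416 * 0.0069 * 0.5
A = 167.0352

167.0352


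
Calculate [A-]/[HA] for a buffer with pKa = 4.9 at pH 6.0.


[A-]/[HA] = 10^(pH - pKa)
= 10^(6.0 - 4.9)
= 12.5893

12.5893


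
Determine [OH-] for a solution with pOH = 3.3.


[OH-] = 10^(-pOH)
[OH-] = 10^(-3.3)
[OH-] = 5.012e-04 M

5.012e-04 M


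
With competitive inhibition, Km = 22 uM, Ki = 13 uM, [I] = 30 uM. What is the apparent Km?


Km_app = Km * (1 + [I]/Ki)
Km_app = 22 * (1 + 30/13)
Km_app = 72.7692 uM

72.7692 uM


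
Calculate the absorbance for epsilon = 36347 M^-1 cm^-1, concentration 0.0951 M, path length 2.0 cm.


A = epsilon * c * l
A = 36347 * 0.0951 * 2.0
A = 6913.1994

6913.1994


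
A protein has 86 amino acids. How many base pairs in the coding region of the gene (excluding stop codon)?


Each amino acid = 1 codon = 3 bp
bp = 86 * 3 = 258 bp

258 bp


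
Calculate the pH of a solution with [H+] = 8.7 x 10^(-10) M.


pH = -log10([H+])
pH = -log10(8.7 x 10^(-10))
pH = 9.0605

9.0605


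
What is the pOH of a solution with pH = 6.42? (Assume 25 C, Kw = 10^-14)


pOH = 14 - pH
pOH = 14 - 6.42
pOH = 7.58

7.58


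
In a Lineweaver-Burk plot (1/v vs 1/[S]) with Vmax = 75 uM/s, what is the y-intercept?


y-intercept = 1/Vmax
= 1/75
= 0.0133 s/uM

0.0133 s/uM


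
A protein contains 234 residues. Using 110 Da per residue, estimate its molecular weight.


MW = n_residues * 110 Da
MW = 234 * 110
MW = 25740 Da

25740 Da


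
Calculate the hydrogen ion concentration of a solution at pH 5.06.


[H+] = 10^(-pH)
[H+] = 10^(-5.06)
[H+] = 8.710e-06 M

8.710e-06 M


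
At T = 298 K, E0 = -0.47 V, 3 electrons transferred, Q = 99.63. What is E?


E = E0 - (RT/nF) * ln(Q)
E = -0.47 - (8.314 * 298 / (3 * 96485)) * ln(99.63)
E = -0.5094 V

-0.5094 V


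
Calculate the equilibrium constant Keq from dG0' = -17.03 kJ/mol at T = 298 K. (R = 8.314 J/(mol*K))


Keq = exp(-dG0 * 1000 / (R * T))
Keq = exp(-(-17.03) * 1000 / (8.314 * 298))
Keq = 966.4843

966.4843
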